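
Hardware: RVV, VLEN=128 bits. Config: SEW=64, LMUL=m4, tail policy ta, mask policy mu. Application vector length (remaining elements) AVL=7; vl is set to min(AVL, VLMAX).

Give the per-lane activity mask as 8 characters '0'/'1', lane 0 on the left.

predicate = 11111110

lanes per group: 128·4/64 = 8
AVL=7 ≤ VLMAX=8, so vl = 7
bits (lane 0 leftmost): 11111110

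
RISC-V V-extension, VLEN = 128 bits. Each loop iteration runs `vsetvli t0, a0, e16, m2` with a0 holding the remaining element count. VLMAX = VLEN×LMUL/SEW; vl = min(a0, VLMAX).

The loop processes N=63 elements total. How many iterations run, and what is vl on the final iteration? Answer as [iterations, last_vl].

[iterations, last_vl] = [4, 15]

VLMAX = VLEN×LMUL/SEW = 128×2/16 = 16
63 elements at 16/iter → 4 passes, remainder 15 on the last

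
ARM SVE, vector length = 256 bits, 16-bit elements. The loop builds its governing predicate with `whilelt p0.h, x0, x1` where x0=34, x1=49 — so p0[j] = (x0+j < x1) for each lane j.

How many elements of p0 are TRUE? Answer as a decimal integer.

vl = 15

register lanes = 256/16 = 16
active while 34+j < 49, i.e. j ∈ [0,15) capped at 16 ⇒ 15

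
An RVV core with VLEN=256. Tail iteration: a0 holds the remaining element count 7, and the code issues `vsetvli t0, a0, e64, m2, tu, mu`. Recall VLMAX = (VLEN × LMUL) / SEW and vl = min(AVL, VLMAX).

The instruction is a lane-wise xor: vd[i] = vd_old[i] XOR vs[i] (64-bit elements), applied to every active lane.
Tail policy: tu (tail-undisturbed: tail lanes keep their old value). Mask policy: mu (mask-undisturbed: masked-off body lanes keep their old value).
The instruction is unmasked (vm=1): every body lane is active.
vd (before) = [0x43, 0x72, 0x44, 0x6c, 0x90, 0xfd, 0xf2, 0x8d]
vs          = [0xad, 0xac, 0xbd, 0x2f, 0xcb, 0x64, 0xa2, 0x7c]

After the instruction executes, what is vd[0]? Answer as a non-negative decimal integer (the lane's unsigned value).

vd[0] = 238

VLMAX = VLEN×LMUL/SEW = 256×2/64 = 8
vl = min(AVL, VLMAX) = min(7, 8) = 7
vd[0] xor(0x43,0xad) -> 0xee
vd[1] xor(0x72,0xac) -> 0xde
vd[2] xor(0x44,0xbd) -> 0xf9
vd[3] xor(0x6c,0x2f) -> 0x43
vd[4] xor(0x90,0xcb) -> 0x5b
vd[5] xor(0xfd,0x64) -> 0x99
vd[6] xor(0xf2,0xa2) -> 0x50
vd[7] tail/keep -> 0x8d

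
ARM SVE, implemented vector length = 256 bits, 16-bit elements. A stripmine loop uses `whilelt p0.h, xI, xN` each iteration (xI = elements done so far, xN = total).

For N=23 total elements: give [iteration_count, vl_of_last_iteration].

256-bit reg / 16-bit elem → 16 lanes
23 elements at 16/iter → 2 passes, remainder 7 on the last

[iterations, last_vl] = [2, 7]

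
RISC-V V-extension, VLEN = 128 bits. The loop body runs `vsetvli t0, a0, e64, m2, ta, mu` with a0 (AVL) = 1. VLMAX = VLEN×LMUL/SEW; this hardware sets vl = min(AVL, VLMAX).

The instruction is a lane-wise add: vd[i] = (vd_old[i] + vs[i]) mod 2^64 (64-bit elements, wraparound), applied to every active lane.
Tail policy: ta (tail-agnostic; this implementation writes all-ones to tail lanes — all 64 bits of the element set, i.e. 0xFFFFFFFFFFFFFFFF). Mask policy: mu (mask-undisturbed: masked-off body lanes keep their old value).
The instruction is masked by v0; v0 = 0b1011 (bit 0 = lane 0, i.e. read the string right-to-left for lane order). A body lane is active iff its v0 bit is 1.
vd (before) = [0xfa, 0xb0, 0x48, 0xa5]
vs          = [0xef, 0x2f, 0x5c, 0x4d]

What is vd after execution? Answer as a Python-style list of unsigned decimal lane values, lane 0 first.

vd = [489, 18446744073709551615, 18446744073709551615, 18446744073709551615]

VLMAX = (128 × 2) / 64 = 4 lanes
vl = min(AVL, VLMAX) = min(1, 4) = 1
lane  0: add(0xfa,0xef) ⇒ 0x1e9
lane  1: tail/ones ⇒ 0xffffffffffffffff
lane  2: tail/ones ⇒ 0xffffffffffffffff
lane  3: tail/ones ⇒ 0xffffffffffffffff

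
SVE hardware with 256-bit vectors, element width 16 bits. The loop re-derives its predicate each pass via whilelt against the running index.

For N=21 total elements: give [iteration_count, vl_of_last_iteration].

lane count: 256 div 16 = 16
iterations = ceil(21/16) = 2; final-pass vl = 5

[iterations, last_vl] = [2, 5]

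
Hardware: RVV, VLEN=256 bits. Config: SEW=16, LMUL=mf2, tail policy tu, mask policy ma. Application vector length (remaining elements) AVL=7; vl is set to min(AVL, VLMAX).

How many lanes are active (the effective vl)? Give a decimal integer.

VLMAX = (256 × 1/2) / 16 = 8 lanes
vl ← min(7, 8) = 7

vl = 7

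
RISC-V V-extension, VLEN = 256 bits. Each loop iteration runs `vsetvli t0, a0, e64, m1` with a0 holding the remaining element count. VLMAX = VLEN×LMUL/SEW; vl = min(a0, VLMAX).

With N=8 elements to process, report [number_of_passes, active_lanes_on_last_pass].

VLMAX = (256 × 1) / 64 = 4 lanes
8 elements at 4/iter → 2 passes, remainder 4 on the last

[iterations, last_vl] = [2, 4]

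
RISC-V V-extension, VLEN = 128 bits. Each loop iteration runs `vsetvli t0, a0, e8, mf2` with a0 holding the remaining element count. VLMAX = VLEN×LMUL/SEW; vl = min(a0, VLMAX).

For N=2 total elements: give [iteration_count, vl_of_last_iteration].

[iterations, last_vl] = [1, 2]

VLMAX = VLEN×LMUL/SEW = 128×1/2/8 = 8
2 elements at 8/iter → 1 passes, remainder 2 on the last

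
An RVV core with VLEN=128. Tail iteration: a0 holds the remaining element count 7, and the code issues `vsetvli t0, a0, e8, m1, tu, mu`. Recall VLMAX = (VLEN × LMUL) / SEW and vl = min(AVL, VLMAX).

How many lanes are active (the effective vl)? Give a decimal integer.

lanes per group: 128·1/8 = 16
AVL=7 ≤ VLMAX=16, so vl = 7

vl = 7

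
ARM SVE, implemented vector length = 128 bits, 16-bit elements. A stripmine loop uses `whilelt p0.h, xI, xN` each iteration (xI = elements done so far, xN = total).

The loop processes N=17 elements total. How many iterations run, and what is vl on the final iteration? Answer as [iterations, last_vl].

register lanes = 128/16 = 8
17 elements at 8/iter → 3 passes, remainder 1 on the last

[iterations, last_vl] = [3, 1]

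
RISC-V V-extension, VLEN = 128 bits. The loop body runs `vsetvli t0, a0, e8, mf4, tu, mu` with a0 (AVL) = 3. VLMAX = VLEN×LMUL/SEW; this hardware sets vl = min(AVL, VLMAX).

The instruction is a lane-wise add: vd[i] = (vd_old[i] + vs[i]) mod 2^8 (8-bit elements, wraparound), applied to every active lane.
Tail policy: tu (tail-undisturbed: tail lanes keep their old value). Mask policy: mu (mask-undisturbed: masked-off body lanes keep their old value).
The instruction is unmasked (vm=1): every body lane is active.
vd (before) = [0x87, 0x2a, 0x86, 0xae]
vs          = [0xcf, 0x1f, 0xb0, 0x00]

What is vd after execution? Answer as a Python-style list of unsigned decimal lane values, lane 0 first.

lanes per group: 128·1/4/8 = 4
vl = min(AVL, VLMAX) = min(3, 4) = 3
lane  0: add(0x87,0xcf) ⇒ 0x56
lane  1: add(0x2a,0x1f) ⇒ 0x49
lane  2: add(0x86,0xb0) ⇒ 0x36
lane  3: tail/keep ⇒ 0xae

vd = [86, 73, 54, 174]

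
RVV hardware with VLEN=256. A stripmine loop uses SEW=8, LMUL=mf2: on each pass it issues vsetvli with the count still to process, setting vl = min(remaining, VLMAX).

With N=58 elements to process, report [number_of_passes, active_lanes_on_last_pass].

[iterations, last_vl] = [4, 10]

lanes per group: 256·1/2/8 = 16
N=58: ⌈58/16⌉ = 4 iters; last vl = 58 − 3×16 = 10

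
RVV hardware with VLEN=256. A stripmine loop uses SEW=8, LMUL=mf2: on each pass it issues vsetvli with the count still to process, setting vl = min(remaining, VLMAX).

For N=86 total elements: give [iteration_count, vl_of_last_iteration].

[iterations, last_vl] = [6, 6]

VLMAX = VLEN×LMUL/SEW = 256×1/2/8 = 16
N=86: ⌈86/16⌉ = 6 iters; last vl = 86 − 5×16 = 6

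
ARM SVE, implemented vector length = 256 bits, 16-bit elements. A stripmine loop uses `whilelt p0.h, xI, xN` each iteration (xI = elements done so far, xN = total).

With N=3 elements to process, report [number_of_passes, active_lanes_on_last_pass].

[iterations, last_vl] = [1, 3]

register lanes = 256/16 = 16
N=3: ⌈3/16⌉ = 1 iters; last vl = 3 − 0×16 = 3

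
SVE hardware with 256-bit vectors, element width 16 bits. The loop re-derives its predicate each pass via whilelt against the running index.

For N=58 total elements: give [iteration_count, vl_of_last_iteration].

256-bit reg / 16-bit elem → 16 lanes
N=58: ⌈58/16⌉ = 4 iters; last vl = 58 − 3×16 = 10

[iterations, last_vl] = [4, 10]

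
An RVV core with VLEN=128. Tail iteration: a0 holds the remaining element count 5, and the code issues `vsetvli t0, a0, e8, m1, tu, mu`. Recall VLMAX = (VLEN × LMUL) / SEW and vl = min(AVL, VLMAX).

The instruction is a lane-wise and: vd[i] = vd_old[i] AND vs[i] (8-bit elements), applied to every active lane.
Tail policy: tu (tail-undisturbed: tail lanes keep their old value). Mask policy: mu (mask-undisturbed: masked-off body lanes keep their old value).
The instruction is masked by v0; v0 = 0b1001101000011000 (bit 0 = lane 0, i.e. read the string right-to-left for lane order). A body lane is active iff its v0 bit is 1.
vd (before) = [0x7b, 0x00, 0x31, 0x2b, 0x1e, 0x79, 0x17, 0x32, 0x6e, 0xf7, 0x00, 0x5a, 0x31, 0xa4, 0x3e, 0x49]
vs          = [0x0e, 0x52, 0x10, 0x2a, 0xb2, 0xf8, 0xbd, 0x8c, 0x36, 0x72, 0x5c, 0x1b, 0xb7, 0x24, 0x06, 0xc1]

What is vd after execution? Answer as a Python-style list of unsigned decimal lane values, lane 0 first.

VLMAX = (128 × 1) / 8 = 16 lanes
AVL=5 ≤ VLMAX=16, so vl = 5
vd[0] mask-off/keep -> 0x7b
vd[1] mask-off/keep -> 0x00
vd[2] mask-off/keep -> 0x31
vd[3] and(0x2b,0x2a) -> 0x2a
vd[4] and(0x1e,0xb2) -> 0x12
vd[5] tail/keep -> 0x79
vd[6] tail/keep -> 0x17
vd[7] tail/keep -> 0x32
vd[8] tail/keep -> 0x6e
vd[9] tail/keep -> 0xf7
vd[10] tail/keep -> 0x00
vd[11] tail/keep -> 0x5a
vd[12] tail/keep -> 0x31
vd[13] tail/keep -> 0xa4
vd[14] tail/keep -> 0x3e
vd[15] tail/keep -> 0x49

vd = [123, 0, 49, 42, 18, 121, 23, 50, 110, 247, 0, 90, 49, 164, 62, 73]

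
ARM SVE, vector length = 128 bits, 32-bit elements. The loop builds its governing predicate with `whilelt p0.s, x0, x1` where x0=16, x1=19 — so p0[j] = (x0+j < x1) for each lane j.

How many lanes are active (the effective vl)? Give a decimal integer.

vl = 3

lane count: 128 div 32 = 4
whilelt: lane j active iff 16+j < 19 → j < 3 → 3 active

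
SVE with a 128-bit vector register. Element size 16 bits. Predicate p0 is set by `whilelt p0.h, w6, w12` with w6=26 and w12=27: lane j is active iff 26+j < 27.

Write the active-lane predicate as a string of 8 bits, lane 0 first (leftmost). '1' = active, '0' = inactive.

predicate = 10000000

lane count: 128 div 16 = 8
active while 26+j < 27, i.e. j ∈ [0,1) capped at 8 ⇒ 1
bits (lane 0 leftmost): 10000000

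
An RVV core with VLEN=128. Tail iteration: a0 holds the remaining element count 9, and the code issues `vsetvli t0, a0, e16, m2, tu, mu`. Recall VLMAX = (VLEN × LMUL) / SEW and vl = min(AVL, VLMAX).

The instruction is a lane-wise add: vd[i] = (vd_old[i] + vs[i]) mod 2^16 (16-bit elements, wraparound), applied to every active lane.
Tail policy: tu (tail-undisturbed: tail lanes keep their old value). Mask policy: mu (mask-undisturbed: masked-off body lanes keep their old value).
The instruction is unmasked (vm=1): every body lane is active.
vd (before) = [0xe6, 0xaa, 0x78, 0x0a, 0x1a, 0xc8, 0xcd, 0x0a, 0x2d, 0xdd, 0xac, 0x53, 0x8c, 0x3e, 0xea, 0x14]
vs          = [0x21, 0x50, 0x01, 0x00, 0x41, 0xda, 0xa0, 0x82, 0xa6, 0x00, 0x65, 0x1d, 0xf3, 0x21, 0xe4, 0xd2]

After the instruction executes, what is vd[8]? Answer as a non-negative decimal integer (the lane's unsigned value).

vd[8] = 211

VLMAX = VLEN×LMUL/SEW = 128×2/16 = 16
AVL=9 ≤ VLMAX=16, so vl = 9
lane  0: add(0xe6,0x21) ⇒ 0x107
lane  1: add(0xaa,0x50) ⇒ 0xfa
lane  2: add(0x78,0x01) ⇒ 0x79
lane  3: add(0x0a,0x00) ⇒ 0x0a
lane  4: add(0x1a,0x41) ⇒ 0x5b
lane  5: add(0xc8,0xda) ⇒ 0x1a2
lane  6: add(0xcd,0xa0) ⇒ 0x16d
lane  7: add(0x0a,0x82) ⇒ 0x8c
lane  8: add(0x2d,0xa6) ⇒ 0xd3
lane  9: tail/keep ⇒ 0xdd
lane 10: tail/keep ⇒ 0xac
lane 11: tail/keep ⇒ 0x53
lane 12: tail/keep ⇒ 0x8c
lane 13: tail/keep ⇒ 0x3e
lane 14: tail/keep ⇒ 0xea
lane 15: tail/keep ⇒ 0x14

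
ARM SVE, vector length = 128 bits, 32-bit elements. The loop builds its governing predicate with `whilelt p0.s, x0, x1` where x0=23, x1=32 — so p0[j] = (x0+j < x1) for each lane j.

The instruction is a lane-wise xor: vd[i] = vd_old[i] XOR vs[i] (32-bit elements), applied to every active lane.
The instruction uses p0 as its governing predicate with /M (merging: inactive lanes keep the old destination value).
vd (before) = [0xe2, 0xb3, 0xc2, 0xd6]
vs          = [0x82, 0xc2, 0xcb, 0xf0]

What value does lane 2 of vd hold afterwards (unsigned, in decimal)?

vd[2] = 9

register lanes = 128/32 = 4
whilelt: lane j active iff 23+j < 32 → j < 9 → 4 active
[0] xor(0xe2,0x82) = 0x60
[1] xor(0xb3,0xc2) = 0x71
[2] xor(0xc2,0xcb) = 0x09
[3] xor(0xd6,0xf0) = 0x26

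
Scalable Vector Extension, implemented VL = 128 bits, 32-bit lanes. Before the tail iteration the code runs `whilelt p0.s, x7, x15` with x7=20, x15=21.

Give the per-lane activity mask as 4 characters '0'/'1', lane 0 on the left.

lane count: 128 div 32 = 4
p0[j] = (20+j < 21); true for j=0..0 → 1 lanes set
bits (lane 0 leftmost): 1000

predicate = 1000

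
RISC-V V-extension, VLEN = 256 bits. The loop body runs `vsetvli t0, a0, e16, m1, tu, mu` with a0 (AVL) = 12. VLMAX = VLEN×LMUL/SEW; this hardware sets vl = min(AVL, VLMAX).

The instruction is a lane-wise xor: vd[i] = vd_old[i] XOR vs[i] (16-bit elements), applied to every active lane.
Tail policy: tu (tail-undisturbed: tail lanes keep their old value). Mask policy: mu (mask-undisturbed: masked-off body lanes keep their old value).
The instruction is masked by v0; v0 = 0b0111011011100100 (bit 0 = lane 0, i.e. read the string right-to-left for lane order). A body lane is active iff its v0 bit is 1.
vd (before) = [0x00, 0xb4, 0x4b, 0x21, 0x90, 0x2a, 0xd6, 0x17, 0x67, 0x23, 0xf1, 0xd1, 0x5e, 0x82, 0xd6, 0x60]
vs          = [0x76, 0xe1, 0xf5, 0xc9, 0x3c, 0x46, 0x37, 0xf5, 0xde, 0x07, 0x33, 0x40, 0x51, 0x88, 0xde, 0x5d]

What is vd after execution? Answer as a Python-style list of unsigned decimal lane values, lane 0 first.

VLMAX = VLEN×LMUL/SEW = 256×1/16 = 16
vl = min(AVL, VLMAX) = min(12, 16) = 12
vd[0] mask-off/keep -> 0x00
vd[1] mask-off/keep -> 0xb4
vd[2] xor(0x4b,0xf5) -> 0xbe
vd[3] mask-off/keep -> 0x21
vd[4] mask-off/keep -> 0x90
vd[5] xor(0x2a,0x46) -> 0x6c
vd[6] xor(0xd6,0x37) -> 0xe1
vd[7] xor(0x17,0xf5) -> 0xe2
vd[8] mask-off/keep -> 0x67
vd[9] xor(0x23,0x07) -> 0x24
vd[10] xor(0xf1,0x33) -> 0xc2
vd[11] mask-off/keep -> 0xd1
vd[12] tail/keep -> 0x5e
vd[13] tail/keep -> 0x82
vd[14] tail/keep -> 0xd6
vd[15] tail/keep -> 0x60

vd = [0, 180, 190, 33, 144, 108, 225, 226, 103, 36, 194, 209, 94, 130, 214, 96]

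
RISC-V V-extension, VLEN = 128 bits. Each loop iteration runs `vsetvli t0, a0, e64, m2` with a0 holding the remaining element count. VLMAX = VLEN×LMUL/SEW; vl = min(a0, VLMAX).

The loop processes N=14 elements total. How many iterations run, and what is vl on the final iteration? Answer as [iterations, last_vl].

lanes per group: 128·2/64 = 4
iterations = ceil(14/4) = 4; final-pass vl = 2

[iterations, last_vl] = [4, 2]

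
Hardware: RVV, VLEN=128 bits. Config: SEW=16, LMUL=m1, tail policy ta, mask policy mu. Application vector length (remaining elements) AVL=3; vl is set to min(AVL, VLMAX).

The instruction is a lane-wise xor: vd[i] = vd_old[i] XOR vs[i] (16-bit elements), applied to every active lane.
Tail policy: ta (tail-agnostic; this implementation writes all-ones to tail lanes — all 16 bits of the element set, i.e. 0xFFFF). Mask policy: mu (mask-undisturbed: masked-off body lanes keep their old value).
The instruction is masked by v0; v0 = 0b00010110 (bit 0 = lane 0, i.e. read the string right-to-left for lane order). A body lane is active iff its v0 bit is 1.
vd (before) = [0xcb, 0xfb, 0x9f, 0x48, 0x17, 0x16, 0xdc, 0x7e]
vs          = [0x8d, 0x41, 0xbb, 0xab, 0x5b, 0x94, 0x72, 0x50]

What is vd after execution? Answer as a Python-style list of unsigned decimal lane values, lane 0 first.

VLMAX = (128 × 1) / 16 = 8 lanes
AVL=3 ≤ VLMAX=8, so vl = 3
vd[0] mask-off/keep -> 0xcb
vd[1] xor(0xfb,0x41) -> 0xba
vd[2] xor(0x9f,0xbb) -> 0x24
vd[3] tail/ones -> 0xffff
vd[4] tail/ones -> 0xffff
vd[5] tail/ones -> 0xffff
vd[6] tail/ones -> 0xffff
vd[7] tail/ones -> 0xffff

vd = [203, 186, 36, 65535, 65535, 65535, 65535, 65535]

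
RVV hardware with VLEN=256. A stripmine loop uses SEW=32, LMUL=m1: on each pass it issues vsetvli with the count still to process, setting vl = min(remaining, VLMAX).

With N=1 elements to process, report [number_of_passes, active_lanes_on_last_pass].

lanes per group: 256·1/32 = 8
1 elements at 8/iter → 1 passes, remainder 1 on the last

[iterations, last_vl] = [1, 1]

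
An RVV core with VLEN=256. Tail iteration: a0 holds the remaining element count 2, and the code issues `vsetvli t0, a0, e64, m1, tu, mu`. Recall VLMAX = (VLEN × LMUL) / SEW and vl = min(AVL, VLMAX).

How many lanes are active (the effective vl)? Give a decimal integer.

vl = 2

VLMAX = (256 × 1) / 64 = 4 lanes
AVL=2 ≤ VLMAX=4, so vl = 2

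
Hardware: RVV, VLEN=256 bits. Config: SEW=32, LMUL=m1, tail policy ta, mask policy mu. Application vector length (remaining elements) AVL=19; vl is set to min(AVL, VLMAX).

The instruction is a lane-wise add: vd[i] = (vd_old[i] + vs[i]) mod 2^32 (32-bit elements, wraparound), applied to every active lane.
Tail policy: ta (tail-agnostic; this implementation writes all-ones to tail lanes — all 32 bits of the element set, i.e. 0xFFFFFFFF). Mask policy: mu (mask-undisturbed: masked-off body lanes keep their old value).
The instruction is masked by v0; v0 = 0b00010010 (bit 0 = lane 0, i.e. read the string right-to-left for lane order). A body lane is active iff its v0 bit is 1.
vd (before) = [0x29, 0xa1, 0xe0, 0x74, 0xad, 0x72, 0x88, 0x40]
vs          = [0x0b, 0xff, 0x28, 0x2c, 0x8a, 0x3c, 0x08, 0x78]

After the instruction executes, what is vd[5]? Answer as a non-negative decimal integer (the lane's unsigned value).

VLMAX = (256 × 1) / 32 = 8 lanes
AVL=19 > VLMAX=8, so vl = 8
[0] mask-off/keep = 0x29
[1] add(0xa1,0xff) = 0x1a0
[2] mask-off/keep = 0xe0
[3] mask-off/keep = 0x74
[4] add(0xad,0x8a) = 0x137
[5] mask-off/keep = 0x72
[6] mask-off/keep = 0x88
[7] mask-off/keep = 0x40

vd[5] = 114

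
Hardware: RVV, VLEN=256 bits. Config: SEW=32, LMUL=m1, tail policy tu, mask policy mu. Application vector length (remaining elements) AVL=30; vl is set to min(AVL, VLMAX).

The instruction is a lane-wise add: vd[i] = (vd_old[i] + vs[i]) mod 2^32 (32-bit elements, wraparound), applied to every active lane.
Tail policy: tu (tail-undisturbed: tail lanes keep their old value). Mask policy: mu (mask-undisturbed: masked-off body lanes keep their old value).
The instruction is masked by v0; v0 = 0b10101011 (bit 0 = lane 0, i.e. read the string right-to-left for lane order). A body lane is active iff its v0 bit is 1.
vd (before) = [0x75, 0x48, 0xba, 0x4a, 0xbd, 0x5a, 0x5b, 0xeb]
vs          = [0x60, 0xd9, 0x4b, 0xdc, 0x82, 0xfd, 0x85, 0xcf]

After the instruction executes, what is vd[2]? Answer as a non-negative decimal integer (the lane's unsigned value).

VLMAX = VLEN×LMUL/SEW = 256×1/32 = 8
vl ← min(30, 8) = 8
[0] add(0x75,0x60) = 0xd5
[1] add(0x48,0xd9) = 0x121
[2] mask-off/keep = 0xba
[3] add(0x4a,0xdc) = 0x126
[4] mask-off/keep = 0xbd
[5] add(0x5a,0xfd) = 0x157
[6] mask-off/keep = 0x5b
[7] add(0xeb,0xcf) = 0x1ba

vd[2] = 186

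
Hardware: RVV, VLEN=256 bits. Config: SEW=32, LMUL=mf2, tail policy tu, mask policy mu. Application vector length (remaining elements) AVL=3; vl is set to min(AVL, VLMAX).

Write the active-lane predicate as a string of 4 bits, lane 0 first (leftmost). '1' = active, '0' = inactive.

VLMAX = (256 × 1/2) / 32 = 4 lanes
AVL=3 ≤ VLMAX=4, so vl = 3
bits (lane 0 leftmost): 1110

predicate = 1110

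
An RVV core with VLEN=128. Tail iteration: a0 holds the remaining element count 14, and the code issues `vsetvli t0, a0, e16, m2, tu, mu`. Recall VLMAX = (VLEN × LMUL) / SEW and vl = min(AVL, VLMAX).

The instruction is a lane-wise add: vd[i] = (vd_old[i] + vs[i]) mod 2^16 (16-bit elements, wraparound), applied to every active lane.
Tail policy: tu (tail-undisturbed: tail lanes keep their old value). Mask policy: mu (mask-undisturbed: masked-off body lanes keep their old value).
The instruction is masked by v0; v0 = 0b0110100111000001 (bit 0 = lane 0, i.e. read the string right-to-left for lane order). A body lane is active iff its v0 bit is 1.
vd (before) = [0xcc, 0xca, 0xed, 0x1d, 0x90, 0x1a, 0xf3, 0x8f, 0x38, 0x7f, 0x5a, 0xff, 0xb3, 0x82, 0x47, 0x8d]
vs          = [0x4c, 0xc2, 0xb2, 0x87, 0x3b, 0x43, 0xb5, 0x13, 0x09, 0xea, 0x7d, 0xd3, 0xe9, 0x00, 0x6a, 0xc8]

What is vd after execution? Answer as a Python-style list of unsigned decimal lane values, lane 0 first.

VLMAX = (128 × 2) / 16 = 16 lanes
AVL=14 ≤ VLMAX=16, so vl = 14
vd[0] add(0xcc,0x4c) -> 0x118
vd[1] mask-off/keep -> 0xca
vd[2] mask-off/keep -> 0xed
vd[3] mask-off/keep -> 0x1d
vd[4] mask-off/keep -> 0x90
vd[5] mask-off/keep -> 0x1a
vd[6] add(0xf3,0xb5) -> 0x1a8
vd[7] add(0x8f,0x13) -> 0xa2
vd[8] add(0x38,0x09) -> 0x41
vd[9] mask-off/keep -> 0x7f
vd[10] mask-off/keep -> 0x5a
vd[11] add(0xff,0xd3) -> 0x1d2
vd[12] mask-off/keep -> 0xb3
vd[13] add(0x82,0x00) -> 0x82
vd[14] tail/keep -> 0x47
vd[15] tail/keep -> 0x8d

vd = [280, 202, 237, 29, 144, 26, 424, 162, 65, 127, 90, 466, 179, 130, 71, 141]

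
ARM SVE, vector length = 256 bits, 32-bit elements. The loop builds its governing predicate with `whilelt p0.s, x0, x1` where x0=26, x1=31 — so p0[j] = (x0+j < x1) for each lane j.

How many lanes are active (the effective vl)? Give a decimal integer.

vl = 5

lane count: 256 div 32 = 8
active while 26+j < 31, i.e. j ∈ [0,5) capped at 8 ⇒ 5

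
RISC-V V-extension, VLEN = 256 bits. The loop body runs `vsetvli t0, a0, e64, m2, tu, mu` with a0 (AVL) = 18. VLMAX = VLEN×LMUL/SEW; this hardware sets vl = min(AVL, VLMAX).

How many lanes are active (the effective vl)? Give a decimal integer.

VLMAX = VLEN×LMUL/SEW = 256×2/64 = 8
AVL=18 > VLMAX=8, so vl = 8

vl = 8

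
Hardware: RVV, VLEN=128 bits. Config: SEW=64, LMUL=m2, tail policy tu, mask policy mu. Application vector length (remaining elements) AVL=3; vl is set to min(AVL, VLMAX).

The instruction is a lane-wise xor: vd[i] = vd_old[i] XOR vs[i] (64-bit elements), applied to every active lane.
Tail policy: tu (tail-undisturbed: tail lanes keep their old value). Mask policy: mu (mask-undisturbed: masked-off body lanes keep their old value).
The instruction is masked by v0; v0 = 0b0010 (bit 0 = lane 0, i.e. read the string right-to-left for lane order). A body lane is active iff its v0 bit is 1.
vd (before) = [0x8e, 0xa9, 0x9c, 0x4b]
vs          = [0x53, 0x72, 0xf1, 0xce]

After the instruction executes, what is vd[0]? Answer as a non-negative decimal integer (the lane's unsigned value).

vd[0] = 142

lanes per group: 128·2/64 = 4
vl ← min(3, 4) = 3
  i=0: mask-off/keep → 142
  i=1: xor(0xa9,0x72) → 219
  i=2: mask-off/keep → 156
  i=3: tail/keep → 75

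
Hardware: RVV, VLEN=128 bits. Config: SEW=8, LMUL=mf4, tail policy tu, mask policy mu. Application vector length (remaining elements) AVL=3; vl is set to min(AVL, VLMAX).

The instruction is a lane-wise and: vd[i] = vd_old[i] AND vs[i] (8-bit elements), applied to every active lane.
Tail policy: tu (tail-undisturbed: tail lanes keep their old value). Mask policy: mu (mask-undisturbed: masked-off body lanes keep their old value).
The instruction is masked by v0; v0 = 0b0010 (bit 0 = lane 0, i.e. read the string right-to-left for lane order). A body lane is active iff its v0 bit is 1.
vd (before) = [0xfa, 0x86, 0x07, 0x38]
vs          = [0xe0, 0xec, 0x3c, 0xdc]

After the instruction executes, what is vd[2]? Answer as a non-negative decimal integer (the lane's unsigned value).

VLMAX = VLEN×LMUL/SEW = 128×1/4/8 = 4
vl = min(AVL, VLMAX) = min(3, 4) = 3
[0] mask-off/keep = 0xfa
[1] and(0x86,0xec) = 0x84
[2] mask-off/keep = 0x07
[3] tail/keep = 0x38

vd[2] = 7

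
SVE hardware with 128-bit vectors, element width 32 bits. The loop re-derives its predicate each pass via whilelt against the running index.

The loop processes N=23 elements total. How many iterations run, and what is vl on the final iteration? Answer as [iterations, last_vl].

register lanes = 128/32 = 4
iterations = ceil(23/4) = 6; final-pass vl = 3

[iterations, last_vl] = [6, 3]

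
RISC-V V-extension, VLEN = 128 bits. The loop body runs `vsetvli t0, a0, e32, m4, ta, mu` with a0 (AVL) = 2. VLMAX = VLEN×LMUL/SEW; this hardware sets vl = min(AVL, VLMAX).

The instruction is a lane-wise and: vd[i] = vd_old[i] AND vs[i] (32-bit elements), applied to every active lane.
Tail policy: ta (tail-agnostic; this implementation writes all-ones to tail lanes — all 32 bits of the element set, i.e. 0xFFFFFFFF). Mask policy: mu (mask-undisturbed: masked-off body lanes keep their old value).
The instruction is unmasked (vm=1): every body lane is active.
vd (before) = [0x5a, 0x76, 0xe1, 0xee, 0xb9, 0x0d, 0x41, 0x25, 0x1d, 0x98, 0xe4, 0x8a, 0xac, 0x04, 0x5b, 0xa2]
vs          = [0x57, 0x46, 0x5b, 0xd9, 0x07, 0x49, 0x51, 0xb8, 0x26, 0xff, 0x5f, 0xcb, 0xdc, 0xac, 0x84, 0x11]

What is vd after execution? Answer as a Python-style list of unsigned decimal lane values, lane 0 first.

lanes per group: 128·4/32 = 16
vl ← min(2, 16) = 2
[0] and(0x5a,0x57) = 0x52
[1] and(0x76,0x46) = 0x46
[2] tail/ones = 0xffffffff
[3] tail/ones = 0xffffffff
[4] tail/ones = 0xffffffff
[5] tail/ones = 0xffffffff
[6] tail/ones = 0xffffffff
[7] tail/ones = 0xffffffff
[8] tail/ones = 0xffffffff
[9] tail/ones = 0xffffffff
[10] tail/ones = 0xffffffff
[11] tail/ones = 0xffffffff
[12] tail/ones = 0xffffffff
[13] tail/ones = 0xffffffff
[14] tail/ones = 0xffffffff
[15] tail/ones = 0xffffffff

vd = [82, 70, 4294967295, 4294967295, 4294967295, 4294967295, 4294967295, 4294967295, 4294967295, 4294967295, 4294967295, 4294967295, 4294967295, 4294967295, 4294967295, 4294967295]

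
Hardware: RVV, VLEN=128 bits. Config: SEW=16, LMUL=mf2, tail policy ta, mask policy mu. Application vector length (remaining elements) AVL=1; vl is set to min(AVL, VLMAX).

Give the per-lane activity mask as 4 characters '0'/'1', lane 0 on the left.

VLMAX = (128 × 1/2) / 16 = 4 lanes
vl = min(AVL, VLMAX) = min(1, 4) = 1
bits (lane 0 leftmost): 1000

predicate = 1000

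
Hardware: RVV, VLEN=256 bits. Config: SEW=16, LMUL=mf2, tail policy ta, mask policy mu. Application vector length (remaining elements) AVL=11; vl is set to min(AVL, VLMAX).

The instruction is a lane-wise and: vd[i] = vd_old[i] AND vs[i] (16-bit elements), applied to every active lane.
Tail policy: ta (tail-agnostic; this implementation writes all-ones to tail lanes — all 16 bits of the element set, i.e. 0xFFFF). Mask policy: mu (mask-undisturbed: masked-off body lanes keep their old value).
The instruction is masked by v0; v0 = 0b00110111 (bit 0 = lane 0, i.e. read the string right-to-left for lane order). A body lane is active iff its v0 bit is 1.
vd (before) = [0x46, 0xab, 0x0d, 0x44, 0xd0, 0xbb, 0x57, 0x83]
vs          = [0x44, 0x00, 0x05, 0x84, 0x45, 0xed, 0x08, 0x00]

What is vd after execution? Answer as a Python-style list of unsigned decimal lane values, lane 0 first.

VLMAX = (256 × 1/2) / 16 = 8 lanes
vl ← min(11, 8) = 8
vd[0] and(0x46,0x44) -> 0x44
vd[1] and(0xab,0x00) -> 0x00
vd[2] and(0x0d,0x05) -> 0x05
vd[3] mask-off/keep -> 0x44
vd[4] and(0xd0,0x45) -> 0x40
vd[5] and(0xbb,0xed) -> 0xa9
vd[6] mask-off/keep -> 0x57
vd[7] mask-off/keep -> 0x83

vd = [68, 0, 5, 68, 64, 169, 87, 131]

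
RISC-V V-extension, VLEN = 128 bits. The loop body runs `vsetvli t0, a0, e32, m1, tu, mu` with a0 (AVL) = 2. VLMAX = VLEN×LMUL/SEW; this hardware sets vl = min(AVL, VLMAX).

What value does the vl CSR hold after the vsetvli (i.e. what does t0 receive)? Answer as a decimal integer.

vl = 2

VLMAX = (128 × 1) / 32 = 4 lanes
vl ← min(2, 4) = 2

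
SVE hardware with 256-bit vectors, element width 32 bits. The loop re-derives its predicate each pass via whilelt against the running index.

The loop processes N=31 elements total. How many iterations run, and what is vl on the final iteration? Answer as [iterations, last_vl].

[iterations, last_vl] = [4, 7]

register lanes = 256/32 = 8
iterations = ceil(31/8) = 4; final-pass vl = 7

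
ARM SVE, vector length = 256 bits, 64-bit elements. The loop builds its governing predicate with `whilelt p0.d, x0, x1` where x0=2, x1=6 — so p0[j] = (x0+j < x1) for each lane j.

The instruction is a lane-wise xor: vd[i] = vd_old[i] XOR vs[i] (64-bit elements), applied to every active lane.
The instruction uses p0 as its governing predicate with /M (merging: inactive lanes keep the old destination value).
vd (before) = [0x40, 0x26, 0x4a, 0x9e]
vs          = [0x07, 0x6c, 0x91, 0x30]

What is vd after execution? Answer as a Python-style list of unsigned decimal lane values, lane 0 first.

vd = [71, 74, 219, 174]

lane count: 256 div 64 = 4
whilelt: lane j active iff 2+j < 6 → j < 4 → 4 active
vd[0] xor(0x40,0x07) -> 0x47
vd[1] xor(0x26,0x6c) -> 0x4a
vd[2] xor(0x4a,0x91) -> 0xdb
vd[3] xor(0x9e,0x30) -> 0xae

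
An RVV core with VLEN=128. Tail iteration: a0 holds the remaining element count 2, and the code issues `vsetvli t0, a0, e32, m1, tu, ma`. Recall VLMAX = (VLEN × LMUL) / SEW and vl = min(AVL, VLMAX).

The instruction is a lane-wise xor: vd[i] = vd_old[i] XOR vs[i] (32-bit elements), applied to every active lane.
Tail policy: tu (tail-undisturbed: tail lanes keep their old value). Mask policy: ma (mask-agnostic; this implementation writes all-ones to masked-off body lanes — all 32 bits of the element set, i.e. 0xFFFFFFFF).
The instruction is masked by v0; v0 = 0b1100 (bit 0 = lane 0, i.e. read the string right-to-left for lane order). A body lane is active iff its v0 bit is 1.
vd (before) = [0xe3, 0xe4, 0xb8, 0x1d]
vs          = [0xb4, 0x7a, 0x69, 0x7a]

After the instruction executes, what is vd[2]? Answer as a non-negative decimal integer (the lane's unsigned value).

lanes per group: 128·1/32 = 4
AVL=2 ≤ VLMAX=4, so vl = 2
[0] mask-off/ones = 0xffffffff
[1] mask-off/ones = 0xffffffff
[2] tail/keep = 0xb8
[3] tail/keep = 0x1d

vd[2] = 184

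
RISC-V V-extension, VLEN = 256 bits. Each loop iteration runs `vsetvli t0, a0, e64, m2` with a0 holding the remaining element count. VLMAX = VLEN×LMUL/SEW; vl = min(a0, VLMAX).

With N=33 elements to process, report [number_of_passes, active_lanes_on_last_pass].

lanes per group: 256·2/64 = 8
N=33: ⌈33/8⌉ = 5 iters; last vl = 33 − 4×8 = 1

[iterations, last_vl] = [5, 1]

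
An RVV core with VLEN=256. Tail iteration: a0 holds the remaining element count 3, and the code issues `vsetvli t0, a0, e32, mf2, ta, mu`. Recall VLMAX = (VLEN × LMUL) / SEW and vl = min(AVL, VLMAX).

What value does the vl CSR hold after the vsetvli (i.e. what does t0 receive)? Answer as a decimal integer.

lanes per group: 256·1/2/32 = 4
AVL=3 ≤ VLMAX=4, so vl = 3

vl = 3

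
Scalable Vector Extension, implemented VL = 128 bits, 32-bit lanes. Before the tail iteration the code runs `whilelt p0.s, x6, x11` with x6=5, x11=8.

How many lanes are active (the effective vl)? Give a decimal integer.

lane count: 128 div 32 = 4
p0[j] = (5+j < 8); true for j=0..2 → 3 lanes set

vl = 3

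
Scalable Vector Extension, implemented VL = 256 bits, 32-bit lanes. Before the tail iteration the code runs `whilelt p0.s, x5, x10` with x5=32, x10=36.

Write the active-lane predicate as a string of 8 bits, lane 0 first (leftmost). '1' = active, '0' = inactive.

lane count: 256 div 32 = 8
p0[j] = (32+j < 36); true for j=0..3 → 4 lanes set
bits (lane 0 leftmost): 11110000

predicate = 11110000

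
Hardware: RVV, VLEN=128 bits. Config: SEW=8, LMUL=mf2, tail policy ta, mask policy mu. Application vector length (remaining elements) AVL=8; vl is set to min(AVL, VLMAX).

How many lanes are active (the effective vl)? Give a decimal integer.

vl = 8

lanes per group: 128·1/2/8 = 8
AVL=8 ≤ VLMAX=8, so vl = 8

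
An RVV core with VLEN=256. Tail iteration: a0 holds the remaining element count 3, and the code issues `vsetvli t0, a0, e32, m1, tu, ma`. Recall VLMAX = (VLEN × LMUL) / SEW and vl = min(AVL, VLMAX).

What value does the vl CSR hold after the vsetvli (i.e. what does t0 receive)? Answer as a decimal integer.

vl = 3

VLMAX = VLEN×LMUL/SEW = 256×1/32 = 8
vl = min(AVL, VLMAX) = min(3, 8) = 3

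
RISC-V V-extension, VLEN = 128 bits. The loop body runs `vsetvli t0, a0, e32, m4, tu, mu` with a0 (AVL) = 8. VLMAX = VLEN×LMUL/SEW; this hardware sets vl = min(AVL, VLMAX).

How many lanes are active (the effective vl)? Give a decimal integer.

vl = 8

VLMAX = (128 × 4) / 32 = 16 lanes
vl ← min(8, 16) = 8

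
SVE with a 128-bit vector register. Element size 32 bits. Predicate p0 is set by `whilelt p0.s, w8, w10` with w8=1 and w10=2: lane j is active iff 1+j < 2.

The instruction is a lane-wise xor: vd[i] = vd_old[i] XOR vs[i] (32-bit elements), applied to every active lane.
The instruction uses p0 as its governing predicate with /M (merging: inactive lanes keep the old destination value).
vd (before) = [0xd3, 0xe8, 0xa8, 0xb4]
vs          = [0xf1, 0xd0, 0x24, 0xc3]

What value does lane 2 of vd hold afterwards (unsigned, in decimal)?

lane count: 128 div 32 = 4
p0[j] = (1+j < 2); true for j=0..0 → 1 lanes set
lane  0: xor(0xd3,0xf1) ⇒ 0x22
lane  1: tail/keep ⇒ 0xe8
lane  2: tail/keep ⇒ 0xa8
lane  3: tail/keep ⇒ 0xb4

vd[2] = 168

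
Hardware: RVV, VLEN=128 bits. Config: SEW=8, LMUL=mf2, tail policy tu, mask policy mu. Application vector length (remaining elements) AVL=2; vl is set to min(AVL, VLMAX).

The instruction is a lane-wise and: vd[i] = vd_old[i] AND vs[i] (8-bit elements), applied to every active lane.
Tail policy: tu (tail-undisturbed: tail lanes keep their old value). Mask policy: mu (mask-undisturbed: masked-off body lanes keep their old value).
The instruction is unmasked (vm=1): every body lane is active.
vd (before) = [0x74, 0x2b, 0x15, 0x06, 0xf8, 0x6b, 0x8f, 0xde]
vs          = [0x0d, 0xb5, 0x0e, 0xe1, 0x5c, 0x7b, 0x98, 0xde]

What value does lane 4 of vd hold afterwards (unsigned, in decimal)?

VLMAX = VLEN×LMUL/SEW = 128×1/2/8 = 8
vl = min(AVL, VLMAX) = min(2, 8) = 2
vd[0] and(0x74,0x0d) -> 0x04
vd[1] and(0x2b,0xb5) -> 0x21
vd[2] tail/keep -> 0x15
vd[3] tail/keep -> 0x06
vd[4] tail/keep -> 0xf8
vd[5] tail/keep -> 0x6b
vd[6] tail/keep -> 0x8f
vd[7] tail/keep -> 0xde

vd[4] = 248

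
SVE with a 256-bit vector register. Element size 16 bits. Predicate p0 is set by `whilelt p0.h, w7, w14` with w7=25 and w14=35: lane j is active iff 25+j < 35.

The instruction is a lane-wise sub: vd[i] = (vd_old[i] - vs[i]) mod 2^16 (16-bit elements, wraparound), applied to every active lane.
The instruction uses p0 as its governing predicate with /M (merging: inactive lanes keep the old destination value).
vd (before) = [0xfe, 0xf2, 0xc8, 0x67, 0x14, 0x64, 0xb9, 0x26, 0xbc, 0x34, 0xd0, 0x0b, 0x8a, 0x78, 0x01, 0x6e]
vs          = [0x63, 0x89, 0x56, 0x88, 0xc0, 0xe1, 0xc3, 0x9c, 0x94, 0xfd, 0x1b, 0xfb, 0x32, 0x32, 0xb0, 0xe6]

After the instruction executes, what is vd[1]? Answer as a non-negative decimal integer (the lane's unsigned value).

256-bit reg / 16-bit elem → 16 lanes
active while 25+j < 35, i.e. j ∈ [0,10) capped at 16 ⇒ 10
[0] sub(0xfe,0x63) = 0x9b
[1] sub(0xf2,0x89) = 0x69
[2] sub(0xc8,0x56) = 0x72
[3] sub(0x67,0x88) = 0xffdf
[4] sub(0x14,0xc0) = 0xff54
[5] sub(0x64,0xe1) = 0xff83
[6] sub(0xb9,0xc3) = 0xfff6
[7] sub(0x26,0x9c) = 0xff8a
[8] sub(0xbc,0x94) = 0x28
[9] sub(0x34,0xfd) = 0xff37
[10] tail/keep = 0xd0
[11] tail/keep = 0x0b
[12] tail/keep = 0x8a
[13] tail/keep = 0x78
[14] tail/keep = 0x01
[15] tail/keep = 0x6e

vd[1] = 105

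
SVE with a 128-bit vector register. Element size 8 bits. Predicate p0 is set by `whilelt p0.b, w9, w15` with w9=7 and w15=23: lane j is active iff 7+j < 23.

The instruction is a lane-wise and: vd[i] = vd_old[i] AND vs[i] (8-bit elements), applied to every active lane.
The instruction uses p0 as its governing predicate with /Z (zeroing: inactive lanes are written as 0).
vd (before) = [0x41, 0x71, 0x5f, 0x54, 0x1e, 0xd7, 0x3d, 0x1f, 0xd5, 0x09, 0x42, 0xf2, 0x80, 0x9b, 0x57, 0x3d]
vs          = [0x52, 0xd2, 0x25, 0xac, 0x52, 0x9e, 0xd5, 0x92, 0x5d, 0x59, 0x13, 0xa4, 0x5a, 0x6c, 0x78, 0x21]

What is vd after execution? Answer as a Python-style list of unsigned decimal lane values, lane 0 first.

vd = [64, 80, 5, 4, 18, 150, 21, 18, 85, 9, 2, 160, 0, 8, 80, 33]

128-bit reg / 8-bit elem → 16 lanes
whilelt: lane j active iff 7+j < 23 → j < 16 → 16 active
lane  0: and(0x41,0x52) ⇒ 0x40
lane  1: and(0x71,0xd2) ⇒ 0x50
lane  2: and(0x5f,0x25) ⇒ 0x05
lane  3: and(0x54,0xac) ⇒ 0x04
lane  4: and(0x1e,0x52) ⇒ 0x12
lane  5: and(0xd7,0x9e) ⇒ 0x96
lane  6: and(0x3d,0xd5) ⇒ 0x15
lane  7: and(0x1f,0x92) ⇒ 0x12
lane  8: and(0xd5,0x5d) ⇒ 0x55
lane  9: and(0x09,0x59) ⇒ 0x09
lane 10: and(0x42,0x13) ⇒ 0x02
lane 11: and(0xf2,0xa4) ⇒ 0xa0
lane 12: and(0x80,0x5a) ⇒ 0x00
lane 13: and(0x9b,0x6c) ⇒ 0x08
lane 14: and(0x57,0x78) ⇒ 0x50
lane 15: and(0x3d,0x21) ⇒ 0x21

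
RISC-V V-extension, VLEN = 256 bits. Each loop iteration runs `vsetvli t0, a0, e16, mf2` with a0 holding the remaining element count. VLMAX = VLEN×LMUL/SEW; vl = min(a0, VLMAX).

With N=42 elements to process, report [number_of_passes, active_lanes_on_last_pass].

[iterations, last_vl] = [6, 2]

VLMAX = VLEN×LMUL/SEW = 256×1/2/16 = 8
N=42: ⌈42/8⌉ = 6 iters; last vl = 42 − 5×8 = 2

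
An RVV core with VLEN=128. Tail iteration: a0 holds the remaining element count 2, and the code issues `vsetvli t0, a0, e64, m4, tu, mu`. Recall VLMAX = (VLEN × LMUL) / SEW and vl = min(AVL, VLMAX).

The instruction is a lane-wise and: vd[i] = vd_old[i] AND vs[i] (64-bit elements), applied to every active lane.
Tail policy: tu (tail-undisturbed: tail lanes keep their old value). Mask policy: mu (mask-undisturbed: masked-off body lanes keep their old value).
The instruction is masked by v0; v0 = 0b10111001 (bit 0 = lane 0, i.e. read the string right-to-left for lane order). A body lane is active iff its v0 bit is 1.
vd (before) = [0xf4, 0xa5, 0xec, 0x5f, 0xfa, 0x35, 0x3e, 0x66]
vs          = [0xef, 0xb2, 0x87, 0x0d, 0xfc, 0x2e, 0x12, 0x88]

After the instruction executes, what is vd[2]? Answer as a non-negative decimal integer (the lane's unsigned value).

vd[2] = 236

VLMAX = (128 × 4) / 64 = 8 lanes
vl = min(AVL, VLMAX) = min(2, 8) = 2
lane  0: and(0xf4,0xef) ⇒ 0xe4
lane  1: mask-off/keep ⇒ 0xa5
lane  2: tail/keep ⇒ 0xec
lane  3: tail/keep ⇒ 0x5f
lane  4: tail/keep ⇒ 0xfa
lane  5: tail/keep ⇒ 0x35
lane  6: tail/keep ⇒ 0x3e
lane  7: tail/keep ⇒ 0x66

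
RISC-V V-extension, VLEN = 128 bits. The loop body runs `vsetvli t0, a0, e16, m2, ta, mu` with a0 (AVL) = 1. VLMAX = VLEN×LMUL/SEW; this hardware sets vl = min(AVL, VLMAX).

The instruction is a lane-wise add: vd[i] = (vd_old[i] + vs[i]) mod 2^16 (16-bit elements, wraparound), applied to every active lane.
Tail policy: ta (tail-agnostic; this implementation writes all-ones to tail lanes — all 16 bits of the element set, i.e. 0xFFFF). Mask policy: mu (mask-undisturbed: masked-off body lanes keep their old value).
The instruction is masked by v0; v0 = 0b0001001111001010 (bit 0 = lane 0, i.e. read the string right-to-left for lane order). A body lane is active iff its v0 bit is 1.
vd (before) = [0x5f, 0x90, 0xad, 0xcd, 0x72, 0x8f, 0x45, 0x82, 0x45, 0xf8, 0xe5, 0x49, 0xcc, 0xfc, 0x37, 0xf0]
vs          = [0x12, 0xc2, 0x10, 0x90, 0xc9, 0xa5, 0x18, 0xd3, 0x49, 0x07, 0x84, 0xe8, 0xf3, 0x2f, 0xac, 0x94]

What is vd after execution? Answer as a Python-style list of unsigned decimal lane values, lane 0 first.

VLMAX = VLEN×LMUL/SEW = 128×2/16 = 16
vl = min(AVL, VLMAX) = min(1, 16) = 1
lane  0: mask-off/keep ⇒ 0x5f
lane  1: tail/ones ⇒ 0xffff
lane  2: tail/ones ⇒ 0xffff
lane  3: tail/ones ⇒ 0xffff
lane  4: tail/ones ⇒ 0xffff
lane  5: tail/ones ⇒ 0xffff
lane  6: tail/ones ⇒ 0xffff
lane  7: tail/ones ⇒ 0xffff
lane  8: tail/ones ⇒ 0xffff
lane  9: tail/ones ⇒ 0xffff
lane 10: tail/ones ⇒ 0xffff
lane 11: tail/ones ⇒ 0xffff
lane 12: tail/ones ⇒ 0xffff
lane 13: tail/ones ⇒ 0xffff
lane 14: tail/ones ⇒ 0xffff
lane 15: tail/ones ⇒ 0xffff

vd = [95, 65535, 65535, 65535, 65535, 65535, 65535, 65535, 65535, 65535, 65535, 65535, 65535, 65535, 65535, 65535]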